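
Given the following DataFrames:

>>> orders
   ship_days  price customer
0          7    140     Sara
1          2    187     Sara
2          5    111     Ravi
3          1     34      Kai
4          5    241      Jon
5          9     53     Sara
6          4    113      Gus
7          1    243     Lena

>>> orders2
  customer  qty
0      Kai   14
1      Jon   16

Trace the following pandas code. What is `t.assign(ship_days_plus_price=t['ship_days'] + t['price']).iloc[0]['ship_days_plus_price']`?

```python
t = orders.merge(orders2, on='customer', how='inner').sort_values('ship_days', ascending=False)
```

merge on 'customer' (how='inner') → 2 rows:
   ship_days  price customer  qty
0          1     34      Kai   14
1          5    241      Jon   16
sort by ship_days descending:
   ship_days  price customer  qty
1          5    241      Jon   16
0          1     34      Kai   14
add column ship_days_plus_price = t['ship_days'] + t['price']:
   ship_days  price customer  qty  ship_days_plus_price
1          5    241      Jon   16                   246
0          1     34      Kai   14                    35
Then the value at position 0, column 'ship_days_plus_price': 246

246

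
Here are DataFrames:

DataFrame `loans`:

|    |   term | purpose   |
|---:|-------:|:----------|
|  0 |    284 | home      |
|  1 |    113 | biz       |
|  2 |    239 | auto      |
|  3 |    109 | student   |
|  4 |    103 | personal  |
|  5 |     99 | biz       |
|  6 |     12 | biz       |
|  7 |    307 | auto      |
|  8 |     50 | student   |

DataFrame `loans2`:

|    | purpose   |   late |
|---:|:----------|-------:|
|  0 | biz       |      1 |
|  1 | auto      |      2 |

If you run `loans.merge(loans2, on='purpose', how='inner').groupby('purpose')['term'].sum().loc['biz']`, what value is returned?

merge on 'purpose' (how='inner') → 5 rows:
   term purpose  late
0   113     biz     1
1   239    auto     2
2    99     biz     1
3    12     biz     1
4   307    auto     2
group by purpose, sum of term:
purpose
auto    546
biz     224
Name: term, dtype: int64
Reading off the value at index 'biz', we get 224.

224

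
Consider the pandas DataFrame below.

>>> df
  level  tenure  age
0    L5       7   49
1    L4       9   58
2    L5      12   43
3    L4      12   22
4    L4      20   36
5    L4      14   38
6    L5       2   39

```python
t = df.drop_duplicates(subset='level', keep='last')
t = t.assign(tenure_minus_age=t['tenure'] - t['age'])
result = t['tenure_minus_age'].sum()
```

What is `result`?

-61

drop duplicate level (keep=last):
  level  tenure  age
5    L4      14   38
6    L5       2   39
add column tenure_minus_age = t['tenure'] - t['age']:
  level  tenure  age  tenure_minus_age
5    L4      14   38               -24
6    L5       2   39               -37
Taking the sum of column 'tenure_minus_age' gives -61.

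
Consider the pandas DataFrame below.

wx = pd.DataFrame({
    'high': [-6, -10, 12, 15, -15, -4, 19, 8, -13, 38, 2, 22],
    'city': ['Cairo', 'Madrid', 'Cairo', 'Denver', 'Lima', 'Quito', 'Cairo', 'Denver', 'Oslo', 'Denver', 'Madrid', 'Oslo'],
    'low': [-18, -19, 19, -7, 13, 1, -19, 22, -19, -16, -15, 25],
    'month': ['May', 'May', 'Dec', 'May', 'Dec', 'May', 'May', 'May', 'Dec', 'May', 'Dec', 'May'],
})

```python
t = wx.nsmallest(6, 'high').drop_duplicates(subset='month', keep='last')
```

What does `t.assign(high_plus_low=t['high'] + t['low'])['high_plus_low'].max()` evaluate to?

-3

take 6 rows with smallest high:
    high    city  low month
4    -15    Lima   13   Dec
8    -13    Oslo  -19   Dec
1    -10  Madrid  -19   May
0     -6   Cairo  -18   May
5     -4   Quito    1   May
10     2  Madrid  -15   Dec
drop duplicate month (keep=last):
    high    city  low month
5     -4   Quito    1   May
10     2  Madrid  -15   Dec
add column high_plus_low = t['high'] + t['low']:
    high    city  low month  high_plus_low
5     -4   Quito    1   May             -3
10     2  Madrid  -15   Dec            -13
Finally, max of column 'high_plus_low' = -3.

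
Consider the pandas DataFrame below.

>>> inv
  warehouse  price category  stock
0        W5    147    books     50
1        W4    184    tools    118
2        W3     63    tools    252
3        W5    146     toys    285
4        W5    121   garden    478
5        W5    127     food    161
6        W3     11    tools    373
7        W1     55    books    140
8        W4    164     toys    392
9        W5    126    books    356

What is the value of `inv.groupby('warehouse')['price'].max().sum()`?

449

group by warehouse, max of price:
warehouse
W1     55
W3     63
W4    184
W5    147
Name: price, dtype: int64
Reading off the sum of the resulting series, we get 449.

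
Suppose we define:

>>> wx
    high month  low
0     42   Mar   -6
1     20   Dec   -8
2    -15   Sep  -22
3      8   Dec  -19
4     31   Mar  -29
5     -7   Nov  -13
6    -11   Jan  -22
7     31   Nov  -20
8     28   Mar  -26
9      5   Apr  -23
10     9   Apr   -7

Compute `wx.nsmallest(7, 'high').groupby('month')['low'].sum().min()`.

-30

take 7 rows with smallest high:
    high month  low
2    -15   Sep  -22
6    -11   Jan  -22
5     -7   Nov  -13
9      5   Apr  -23
3      8   Dec  -19
10     9   Apr   -7
1     20   Dec   -8
group by month, sum of low:
month
Apr   -30
Dec   -27
Jan   -22
Nov   -13
Sep   -22
Name: low, dtype: int64
Taking the min of the resulting series gives -30.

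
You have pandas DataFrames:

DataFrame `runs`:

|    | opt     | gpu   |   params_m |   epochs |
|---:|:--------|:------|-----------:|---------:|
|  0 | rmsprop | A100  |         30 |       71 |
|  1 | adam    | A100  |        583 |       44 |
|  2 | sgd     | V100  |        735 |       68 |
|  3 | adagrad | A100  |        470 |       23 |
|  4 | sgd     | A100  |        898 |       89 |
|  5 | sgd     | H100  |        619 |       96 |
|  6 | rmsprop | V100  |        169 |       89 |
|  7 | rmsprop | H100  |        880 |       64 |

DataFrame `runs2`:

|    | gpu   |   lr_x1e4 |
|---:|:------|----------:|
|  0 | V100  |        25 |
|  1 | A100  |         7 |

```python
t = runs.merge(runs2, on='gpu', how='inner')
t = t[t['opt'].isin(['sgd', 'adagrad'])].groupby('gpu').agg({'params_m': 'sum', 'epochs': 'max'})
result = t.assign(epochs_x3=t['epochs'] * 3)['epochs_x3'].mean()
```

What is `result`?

merge on 'gpu' (how='inner') → 6 rows:
       opt   gpu  params_m  epochs  lr_x1e4
0  rmsprop  A100        30      71        7
1     adam  A100       583      44        7
2      sgd  V100       735      68       25
3  adagrad  A100       470      23        7
4      sgd  A100       898      89        7
5  rmsprop  V100       169      89       25
filter rows where opt in ['sgd', 'adagrad']:
       opt   gpu  params_m  epochs  lr_x1e4
2      sgd  V100       735      68       25
3  adagrad  A100       470      23        7
4      sgd  A100       898      89        7
group by gpu: sum(params_m), max(epochs):
      params_m  epochs
gpu                   
A100      1368      89
V100       735      68
add column epochs_x3 = t['epochs'] * 3:
      params_m  epochs  epochs_x3
gpu                              
A100      1368      89        267
V100       735      68        204

235.5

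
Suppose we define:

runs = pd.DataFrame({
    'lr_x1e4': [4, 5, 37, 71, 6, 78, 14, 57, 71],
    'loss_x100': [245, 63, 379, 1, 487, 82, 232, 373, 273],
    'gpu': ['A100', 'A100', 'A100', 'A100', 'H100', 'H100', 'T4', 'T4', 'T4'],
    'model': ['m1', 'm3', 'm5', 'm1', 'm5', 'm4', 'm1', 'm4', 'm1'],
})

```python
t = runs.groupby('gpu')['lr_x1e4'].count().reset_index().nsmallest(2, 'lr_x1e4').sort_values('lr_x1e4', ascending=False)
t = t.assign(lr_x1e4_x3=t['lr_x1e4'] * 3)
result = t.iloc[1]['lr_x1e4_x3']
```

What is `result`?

group by gpu, count of lr_x1e4:
gpu
A100    4
H100    2
T4      3
Name: lr_x1e4, dtype: int64
reset_index():
    gpu  lr_x1e4
0  A100        4
1  H100        2
2    T4        3
take 2 rows with smallest lr_x1e4:
    gpu  lr_x1e4
1  H100        2
2    T4        3
sort by lr_x1e4 descending:
    gpu  lr_x1e4
2    T4        3
1  H100        2
add column lr_x1e4_x3 = t['lr_x1e4'] * 3:
    gpu  lr_x1e4  lr_x1e4_x3
2    T4        3           9
1  H100        2           6
Taking the value at position 1, column 'lr_x1e4_x3' gives 6.

6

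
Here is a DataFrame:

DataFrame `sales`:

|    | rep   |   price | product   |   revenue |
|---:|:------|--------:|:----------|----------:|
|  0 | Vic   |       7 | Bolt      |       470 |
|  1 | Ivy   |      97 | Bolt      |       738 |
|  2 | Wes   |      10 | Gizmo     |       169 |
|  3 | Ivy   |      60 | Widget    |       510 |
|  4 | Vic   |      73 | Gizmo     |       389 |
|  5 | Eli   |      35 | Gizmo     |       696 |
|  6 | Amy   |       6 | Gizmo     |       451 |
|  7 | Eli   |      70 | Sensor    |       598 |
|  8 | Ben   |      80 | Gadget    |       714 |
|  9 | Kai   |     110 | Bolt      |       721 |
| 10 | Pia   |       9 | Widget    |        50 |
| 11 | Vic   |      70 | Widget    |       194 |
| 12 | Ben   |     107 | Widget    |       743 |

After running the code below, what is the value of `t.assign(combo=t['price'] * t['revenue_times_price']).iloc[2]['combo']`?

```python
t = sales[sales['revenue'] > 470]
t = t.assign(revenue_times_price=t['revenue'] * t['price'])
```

852600

filter rows where revenue > 470:
    rep  price product  revenue
1   Ivy     97    Bolt      738
3   Ivy     60  Widget      510
5   Eli     35   Gizmo      696
7   Eli     70  Sensor      598
8   Ben     80  Gadget      714
9   Kai    110    Bolt      721
12  Ben    107  Widget      743
add column revenue_times_price = t['revenue'] * t['price']:
    rep  price product  revenue  revenue_times_price
1   Ivy     97    Bolt      738                71586
3   Ivy     60  Widget      510                30600
5   Eli     35   Gizmo      696                24360
7   Eli     70  Sensor      598                41860
8   Ben     80  Gadget      714                57120
9   Kai    110    Bolt      721                79310
12  Ben    107  Widget      743                79501
add column combo = t['price'] * t['revenue_times_price']:
    rep  price product  revenue  revenue_times_price    combo
1   Ivy     97    Bolt      738                71586  6943842
3   Ivy     60  Widget      510                30600  1836000
5   Eli     35   Gizmo      696                24360   852600
7   Eli     70  Sensor      598                41860  2930200
8   Ben     80  Gadget      714                57120  4569600
9   Kai    110    Bolt      721                79310  8724100
12  Ben    107  Widget      743                79501  8506607
value at position 2, column 'combo' → 852600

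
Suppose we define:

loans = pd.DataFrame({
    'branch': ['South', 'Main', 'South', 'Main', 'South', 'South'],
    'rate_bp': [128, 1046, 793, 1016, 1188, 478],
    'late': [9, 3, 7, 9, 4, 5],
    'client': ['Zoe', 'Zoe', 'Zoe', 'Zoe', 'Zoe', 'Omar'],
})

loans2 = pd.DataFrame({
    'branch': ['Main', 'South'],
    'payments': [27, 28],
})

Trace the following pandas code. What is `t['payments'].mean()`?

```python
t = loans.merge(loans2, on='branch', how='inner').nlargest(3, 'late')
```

merge on 'branch' (how='inner') → 6 rows:
  branch  rate_bp  late client  payments
0  South      128     9    Zoe        28
1   Main     1046     3    Zoe        27
2  South      793     7    Zoe        28
3   Main     1016     9    Zoe        27
4  South     1188     4    Zoe        28
5  South      478     5   Omar        28
take 3 rows with largest late:
  branch  rate_bp  late client  payments
0  South      128     9    Zoe        28
3   Main     1016     9    Zoe        27
2  South      793     7    Zoe        28
Finally, mean of column 'payments' = 27.6666666667.

27.6666666667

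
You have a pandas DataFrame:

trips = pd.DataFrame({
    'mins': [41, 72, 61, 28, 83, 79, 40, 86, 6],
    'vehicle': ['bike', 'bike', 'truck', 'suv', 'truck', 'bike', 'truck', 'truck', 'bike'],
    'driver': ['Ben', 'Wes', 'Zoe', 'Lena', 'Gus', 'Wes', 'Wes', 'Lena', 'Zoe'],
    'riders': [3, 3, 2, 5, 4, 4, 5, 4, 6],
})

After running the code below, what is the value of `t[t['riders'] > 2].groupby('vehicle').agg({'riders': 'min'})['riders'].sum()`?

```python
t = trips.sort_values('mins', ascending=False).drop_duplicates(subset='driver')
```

sort by mins descending:
   mins vehicle driver  riders
7    86   truck   Lena       4
4    83   truck    Gus       4
5    79    bike    Wes       4
1    72    bike    Wes       3
2    61   truck    Zoe       2
0    41    bike    Ben       3
6    40   truck    Wes       5
3    28     suv   Lena       5
8     6    bike    Zoe       6
drop duplicate driver (keep=first):
   mins vehicle driver  riders
7    86   truck   Lena       4
4    83   truck    Gus       4
5    79    bike    Wes       4
2    61   truck    Zoe       2
0    41    bike    Ben       3
filter rows where riders > 2:
   mins vehicle driver  riders
7    86   truck   Lena       4
4    83   truck    Gus       4
5    79    bike    Wes       4
0    41    bike    Ben       3
group by vehicle, min of riders:
         riders
vehicle        
bike          3
truck         4

7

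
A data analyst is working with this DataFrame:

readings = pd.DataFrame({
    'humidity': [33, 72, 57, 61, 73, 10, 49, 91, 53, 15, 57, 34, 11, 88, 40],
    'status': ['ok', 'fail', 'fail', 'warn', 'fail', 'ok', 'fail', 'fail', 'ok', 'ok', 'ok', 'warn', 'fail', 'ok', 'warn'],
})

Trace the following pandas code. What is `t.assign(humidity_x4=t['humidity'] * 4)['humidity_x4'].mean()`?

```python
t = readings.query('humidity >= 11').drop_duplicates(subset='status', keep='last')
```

185.333333333

filter rows where humidity >= 11:
    humidity status
0         33     ok
1         72   fail
2         57   fail
3         61   warn
4         73   fail
6         49   fail
7         91   fail
8         53     ok
9         15     ok
10        57     ok
11        34   warn
12        11   fail
13        88     ok
14        40   warn
drop duplicate status (keep=last):
    humidity status
12        11   fail
13        88     ok
14        40   warn
add column humidity_x4 = t['humidity'] * 4:
    humidity status  humidity_x4
12        11   fail           44
13        88     ok          352
14        40   warn          160
mean of column 'humidity_x4' → 185.333333333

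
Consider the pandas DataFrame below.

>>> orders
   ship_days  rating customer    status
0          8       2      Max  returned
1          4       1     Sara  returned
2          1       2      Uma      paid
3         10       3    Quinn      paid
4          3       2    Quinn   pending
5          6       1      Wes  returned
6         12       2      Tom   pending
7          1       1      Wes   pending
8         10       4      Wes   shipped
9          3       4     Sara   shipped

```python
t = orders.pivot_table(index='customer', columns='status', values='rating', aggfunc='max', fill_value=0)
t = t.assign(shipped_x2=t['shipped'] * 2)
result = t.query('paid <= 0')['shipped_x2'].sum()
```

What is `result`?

pivot: rows=customer, cols=status, max(rating):
status    paid  pending  returned  shipped
customer                                  
Max          0        0         2        0
Quinn        3        2         0        0
Sara         0        0         1        4
Tom          0        2         0        0
Uma          2        0         0        0
Wes          0        1         1        4
add column shipped_x2 = t['shipped'] * 2:
status    paid  pending  returned  shipped  shipped_x2
customer                                              
Max          0        0         2        0           0
Quinn        3        2         0        0           0
Sara         0        0         1        4           8
Tom          0        2         0        0           0
Uma          2        0         0        0           0
Wes          0        1         1        4           8
filter rows where paid <= 0:
status    paid  pending  returned  shipped  shipped_x2
customer                                              
Max          0        0         2        0           0
Sara         0        0         1        4           8
Tom          0        2         0        0           0
Wes          0        1         1        4           8
So sum() = 16.

16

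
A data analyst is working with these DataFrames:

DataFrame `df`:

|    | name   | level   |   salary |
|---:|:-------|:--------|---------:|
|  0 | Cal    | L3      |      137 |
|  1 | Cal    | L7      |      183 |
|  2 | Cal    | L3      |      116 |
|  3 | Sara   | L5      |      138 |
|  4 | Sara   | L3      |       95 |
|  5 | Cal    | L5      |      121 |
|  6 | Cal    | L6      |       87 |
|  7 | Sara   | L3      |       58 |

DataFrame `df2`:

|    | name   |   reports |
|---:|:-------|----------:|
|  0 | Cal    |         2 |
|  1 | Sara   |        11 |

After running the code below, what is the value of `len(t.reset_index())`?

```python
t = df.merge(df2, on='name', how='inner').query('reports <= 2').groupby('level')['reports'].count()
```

4

merge on 'name' (how='inner') → 8 rows:
   name level  salary  reports
0   Cal    L3     137        2
1   Cal    L7     183        2
2   Cal    L3     116        2
3  Sara    L5     138       11
4  Sara    L3      95       11
5   Cal    L5     121        2
6   Cal    L6      87        2
7  Sara    L3      58       11
filter rows where reports <= 2:
  name level  salary  reports
0  Cal    L3     137        2
1  Cal    L7     183        2
2  Cal    L3     116        2
5  Cal    L5     121        2
6  Cal    L6      87        2
group by level, count of reports:
level
L3    2
L5    1
L6    1
L7    1
Name: reports, dtype: int64
reset_index():
  level  reports
0    L3        2
1    L5        1
2    L6        1
3    L7        1
So reset_index()) = 4.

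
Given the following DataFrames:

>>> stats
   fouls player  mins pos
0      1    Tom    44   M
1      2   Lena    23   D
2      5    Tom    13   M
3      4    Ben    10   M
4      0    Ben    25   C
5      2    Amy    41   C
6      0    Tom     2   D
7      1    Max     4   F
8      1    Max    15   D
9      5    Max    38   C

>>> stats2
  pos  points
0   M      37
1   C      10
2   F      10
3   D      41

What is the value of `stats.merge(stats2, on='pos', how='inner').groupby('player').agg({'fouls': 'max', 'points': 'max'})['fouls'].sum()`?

merge on 'pos' (how='inner') → 10 rows:
   fouls player  mins pos  points
0      1    Tom    44   M      37
1      2   Lena    23   D      41
2      5    Tom    13   M      37
3      4    Ben    10   M      37
4      0    Ben    25   C      10
5      2    Amy    41   C      10
6      0    Tom     2   D      41
7      1    Max     4   F      10
8      1    Max    15   D      41
9      5    Max    38   C      10
group by player: max(fouls), max(points):
        fouls  points
player               
Amy         2      10
Ben         4      37
Lena        2      41
Max         5      41
Tom         5      41

18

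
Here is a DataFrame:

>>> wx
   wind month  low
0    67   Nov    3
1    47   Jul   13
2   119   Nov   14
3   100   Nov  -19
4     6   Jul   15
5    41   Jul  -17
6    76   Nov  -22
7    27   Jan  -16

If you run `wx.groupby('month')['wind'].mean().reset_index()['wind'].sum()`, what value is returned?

148.833333333

group by month, mean of wind:
month
Jan    27.000000
Jul    31.333333
Nov    90.500000
Name: wind, dtype: float64
reset_index():
  month       wind
0   Jan  27.000000
1   Jul  31.333333
2   Nov  90.500000
The sum of column 'wind' is 148.833333333.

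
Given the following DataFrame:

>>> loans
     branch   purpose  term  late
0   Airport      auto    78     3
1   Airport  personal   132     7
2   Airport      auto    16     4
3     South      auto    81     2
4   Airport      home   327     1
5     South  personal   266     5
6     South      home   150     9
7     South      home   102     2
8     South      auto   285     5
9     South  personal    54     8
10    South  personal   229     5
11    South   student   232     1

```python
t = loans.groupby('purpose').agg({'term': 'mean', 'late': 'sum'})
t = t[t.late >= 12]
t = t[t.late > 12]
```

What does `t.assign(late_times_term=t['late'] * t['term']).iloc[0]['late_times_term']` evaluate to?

1610.0

group by purpose: mean(term), sum(late):
            term  late
purpose               
auto      115.00    14
home      193.00    12
personal  170.25    25
student   232.00     1
filter rows where late >= 12:
            term  late
purpose               
auto      115.00    14
home      193.00    12
personal  170.25    25
filter rows where late > 12:
            term  late
purpose               
auto      115.00    14
personal  170.25    25
add column late_times_term = t['late'] * t['term']:
            term  late  late_times_term
purpose                                
auto      115.00    14          1610.00
personal  170.25    25          4256.25
Taking the value at position 0, column 'late_times_term' gives 1610.0.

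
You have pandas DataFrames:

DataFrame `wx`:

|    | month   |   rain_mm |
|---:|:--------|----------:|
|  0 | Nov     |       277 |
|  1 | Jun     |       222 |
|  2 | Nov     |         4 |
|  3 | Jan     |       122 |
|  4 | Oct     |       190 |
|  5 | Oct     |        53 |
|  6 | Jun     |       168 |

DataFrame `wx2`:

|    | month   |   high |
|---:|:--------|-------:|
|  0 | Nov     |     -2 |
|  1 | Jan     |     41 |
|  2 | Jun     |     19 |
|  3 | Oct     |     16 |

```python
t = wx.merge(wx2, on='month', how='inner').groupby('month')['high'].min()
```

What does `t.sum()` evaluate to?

74

merge on 'month' (how='inner') → 7 rows:
  month  rain_mm  high
0   Nov      277    -2
1   Jun      222    19
2   Nov        4    -2
3   Jan      122    41
4   Oct      190    16
5   Oct       53    16
6   Jun      168    19
group by month, min of high:
month
Jan    41
Jun    19
Nov    -2
Oct    16
Name: high, dtype: int64
sum of the resulting series → 74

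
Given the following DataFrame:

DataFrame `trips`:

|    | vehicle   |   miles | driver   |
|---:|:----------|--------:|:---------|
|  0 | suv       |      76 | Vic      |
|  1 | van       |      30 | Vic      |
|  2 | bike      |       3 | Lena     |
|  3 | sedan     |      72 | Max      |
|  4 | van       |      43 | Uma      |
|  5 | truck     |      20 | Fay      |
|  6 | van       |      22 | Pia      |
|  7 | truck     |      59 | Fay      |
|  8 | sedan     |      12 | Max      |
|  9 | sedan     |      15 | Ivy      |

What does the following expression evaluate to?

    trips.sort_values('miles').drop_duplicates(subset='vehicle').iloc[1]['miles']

12

sort by miles:
  vehicle  miles driver
2    bike      3   Lena
8   sedan     12    Max
9   sedan     15    Ivy
5   truck     20    Fay
6     van     22    Pia
1     van     30    Vic
4     van     43    Uma
7   truck     59    Fay
3   sedan     72    Max
0     suv     76    Vic
drop duplicate vehicle (keep=first):
  vehicle  miles driver
2    bike      3   Lena
8   sedan     12    Max
5   truck     20    Fay
6     van     22    Pia
0     suv     76    Vic
Finally, value at position 1, column 'miles' = 12.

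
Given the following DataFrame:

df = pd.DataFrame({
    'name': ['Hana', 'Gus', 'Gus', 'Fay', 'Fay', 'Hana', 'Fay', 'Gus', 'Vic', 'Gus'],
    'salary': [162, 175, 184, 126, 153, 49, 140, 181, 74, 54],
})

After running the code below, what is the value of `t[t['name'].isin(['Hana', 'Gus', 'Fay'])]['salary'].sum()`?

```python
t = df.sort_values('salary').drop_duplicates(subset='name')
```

sort by salary:
   name  salary
5  Hana      49
9   Gus      54
8   Vic      74
3   Fay     126
6   Fay     140
4   Fay     153
0  Hana     162
1   Gus     175
7   Gus     181
2   Gus     184
drop duplicate name (keep=first):
   name  salary
5  Hana      49
9   Gus      54
8   Vic      74
3   Fay     126
filter rows where name in ['Hana', 'Gus', 'Fay']:
   name  salary
5  Hana      49
9   Gus      54
3   Fay     126
Taking the sum of column 'salary' gives 229.

229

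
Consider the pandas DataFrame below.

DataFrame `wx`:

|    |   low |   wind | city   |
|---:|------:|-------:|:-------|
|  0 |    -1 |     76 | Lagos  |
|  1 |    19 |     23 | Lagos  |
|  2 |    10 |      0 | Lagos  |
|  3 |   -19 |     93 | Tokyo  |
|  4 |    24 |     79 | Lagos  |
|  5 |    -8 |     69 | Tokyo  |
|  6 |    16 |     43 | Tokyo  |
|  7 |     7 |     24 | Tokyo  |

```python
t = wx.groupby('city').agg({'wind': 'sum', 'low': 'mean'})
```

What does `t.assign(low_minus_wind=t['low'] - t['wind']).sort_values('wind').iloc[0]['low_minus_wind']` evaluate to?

-165.0

group by city: sum(wind), mean(low):
       wind   low
city             
Lagos   178  13.0
Tokyo   229  -1.0
add column low_minus_wind = t['low'] - t['wind']:
       wind   low  low_minus_wind
city                             
Lagos   178  13.0          -165.0
Tokyo   229  -1.0          -230.0
sort by wind:
       wind   low  low_minus_wind
city                             
Lagos   178  13.0          -165.0
Tokyo   229  -1.0          -230.0
Taking the value at position 0, column 'low_minus_wind' gives -165.0.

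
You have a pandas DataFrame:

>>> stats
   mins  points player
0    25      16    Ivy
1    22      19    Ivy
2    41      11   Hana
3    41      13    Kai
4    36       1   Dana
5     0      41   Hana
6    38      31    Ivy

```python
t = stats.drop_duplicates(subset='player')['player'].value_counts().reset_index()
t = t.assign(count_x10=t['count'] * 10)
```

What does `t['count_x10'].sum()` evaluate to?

drop duplicate player (keep=first):
   mins  points player
0    25      16    Ivy
2    41      11   Hana
3    41      13    Kai
4    36       1   Dana
value_counts of player:
player
Ivy     1
Hana    1
Kai     1
Dana    1
Name: count, dtype: int64
reset_index():
  player  count
0    Ivy      1
1   Hana      1
2    Kai      1
3   Dana      1
add column count_x10 = t['count'] * 10:
  player  count  count_x10
0    Ivy      1         10
1   Hana      1         10
2    Kai      1         10
3   Dana      1         10
Taking the sum of column 'count_x10' gives 40.

40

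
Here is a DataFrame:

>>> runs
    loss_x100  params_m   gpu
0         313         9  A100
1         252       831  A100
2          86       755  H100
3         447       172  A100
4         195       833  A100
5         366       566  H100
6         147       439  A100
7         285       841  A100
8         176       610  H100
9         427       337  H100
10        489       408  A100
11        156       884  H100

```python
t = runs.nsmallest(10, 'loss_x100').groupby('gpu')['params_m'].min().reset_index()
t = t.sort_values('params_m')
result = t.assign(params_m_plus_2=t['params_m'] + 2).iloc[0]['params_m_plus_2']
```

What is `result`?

take 10 rows with smallest loss_x100:
    loss_x100  params_m   gpu
2          86       755  H100
6         147       439  A100
11        156       884  H100
8         176       610  H100
4         195       833  A100
1         252       831  A100
7         285       841  A100
0         313         9  A100
5         366       566  H100
9         427       337  H100
group by gpu, min of params_m:
gpu
A100      9
H100    337
Name: params_m, dtype: int64
reset_index():
    gpu  params_m
0  A100         9
1  H100       337
sort by params_m:
    gpu  params_m
0  A100         9
1  H100       337
add column params_m_plus_2 = t['params_m'] + 2:
    gpu  params_m  params_m_plus_2
0  A100         9               11
1  H100       337              339
So iloc[0]['params_m_plus_2'] = 11.

11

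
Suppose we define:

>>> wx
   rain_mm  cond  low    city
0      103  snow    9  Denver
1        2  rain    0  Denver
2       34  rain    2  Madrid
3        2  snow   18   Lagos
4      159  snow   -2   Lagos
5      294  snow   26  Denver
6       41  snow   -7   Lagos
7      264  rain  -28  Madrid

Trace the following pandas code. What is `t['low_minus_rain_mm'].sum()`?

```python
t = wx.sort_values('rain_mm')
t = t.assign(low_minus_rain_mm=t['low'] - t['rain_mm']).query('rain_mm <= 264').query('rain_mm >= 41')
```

sort by rain_mm:
   rain_mm  cond  low    city
1        2  rain    0  Denver
3        2  snow   18   Lagos
2       34  rain    2  Madrid
6       41  snow   -7   Lagos
0      103  snow    9  Denver
4      159  snow   -2   Lagos
7      264  rain  -28  Madrid
5      294  snow   26  Denver
add column low_minus_rain_mm = t['low'] - t['rain_mm']:
   rain_mm  cond  low    city  low_minus_rain_mm
1        2  rain    0  Denver                 -2
3        2  snow   18   Lagos                 16
2       34  rain    2  Madrid                -32
6       41  snow   -7   Lagos                -48
0      103  snow    9  Denver                -94
4      159  snow   -2   Lagos               -161
7      264  rain  -28  Madrid               -292
5      294  snow   26  Denver               -268
filter rows where rain_mm <= 264:
   rain_mm  cond  low    city  low_minus_rain_mm
1        2  rain    0  Denver                 -2
3        2  snow   18   Lagos                 16
2       34  rain    2  Madrid                -32
6       41  snow   -7   Lagos                -48
0      103  snow    9  Denver                -94
4      159  snow   -2   Lagos               -161
7      264  rain  -28  Madrid               -292
filter rows where rain_mm >= 41:
   rain_mm  cond  low    city  low_minus_rain_mm
6       41  snow   -7   Lagos                -48
0      103  snow    9  Denver                -94
4      159  snow   -2   Lagos               -161
7      264  rain  -28  Madrid               -292
Reading off the sum of column 'low_minus_rain_mm', we get -595.

-595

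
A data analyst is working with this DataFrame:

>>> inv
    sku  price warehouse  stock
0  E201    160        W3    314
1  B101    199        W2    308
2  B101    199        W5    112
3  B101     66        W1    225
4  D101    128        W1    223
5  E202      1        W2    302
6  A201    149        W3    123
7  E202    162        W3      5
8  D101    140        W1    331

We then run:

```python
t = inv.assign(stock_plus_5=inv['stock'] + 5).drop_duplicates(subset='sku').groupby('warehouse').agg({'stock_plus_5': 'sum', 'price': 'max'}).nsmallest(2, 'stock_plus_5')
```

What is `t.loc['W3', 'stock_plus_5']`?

add column stock_plus_5 = inv['stock'] + 5:
    sku  price warehouse  stock  stock_plus_5
0  E201    160        W3    314           319
1  B101    199        W2    308           313
2  B101    199        W5    112           117
3  B101     66        W1    225           230
4  D101    128        W1    223           228
5  E202      1        W2    302           307
6  A201    149        W3    123           128
7  E202    162        W3      5            10
8  D101    140        W1    331           336
drop duplicate sku (keep=first):
    sku  price warehouse  stock  stock_plus_5
0  E201    160        W3    314           319
1  B101    199        W2    308           313
4  D101    128        W1    223           228
5  E202      1        W2    302           307
6  A201    149        W3    123           128
group by warehouse: sum(stock_plus_5), max(price):
           stock_plus_5  price
warehouse                     
W1                  228    128
W2                  620    199
W3                  447    160
take 2 rows with smallest stock_plus_5:
           stock_plus_5  price
warehouse                     
W1                  228    128
W3                  447    160
Hence 447.

447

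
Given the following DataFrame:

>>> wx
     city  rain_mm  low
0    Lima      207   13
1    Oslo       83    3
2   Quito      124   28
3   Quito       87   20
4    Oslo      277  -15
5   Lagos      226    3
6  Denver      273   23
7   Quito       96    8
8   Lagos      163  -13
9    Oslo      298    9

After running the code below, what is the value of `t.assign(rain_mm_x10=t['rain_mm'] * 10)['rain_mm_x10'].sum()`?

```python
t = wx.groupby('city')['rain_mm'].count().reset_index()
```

100

group by city, count of rain_mm:
city
Denver    1
Lagos     2
Lima      1
Oslo      3
Quito     3
Name: rain_mm, dtype: int64
reset_index():
     city  rain_mm
0  Denver        1
1   Lagos        2
2    Lima        1
3    Oslo        3
4   Quito        3
add column rain_mm_x10 = t['rain_mm'] * 10:
     city  rain_mm  rain_mm_x10
0  Denver        1           10
1   Lagos        2           20
2    Lima        1           10
3    Oslo        3           30
4   Quito        3           30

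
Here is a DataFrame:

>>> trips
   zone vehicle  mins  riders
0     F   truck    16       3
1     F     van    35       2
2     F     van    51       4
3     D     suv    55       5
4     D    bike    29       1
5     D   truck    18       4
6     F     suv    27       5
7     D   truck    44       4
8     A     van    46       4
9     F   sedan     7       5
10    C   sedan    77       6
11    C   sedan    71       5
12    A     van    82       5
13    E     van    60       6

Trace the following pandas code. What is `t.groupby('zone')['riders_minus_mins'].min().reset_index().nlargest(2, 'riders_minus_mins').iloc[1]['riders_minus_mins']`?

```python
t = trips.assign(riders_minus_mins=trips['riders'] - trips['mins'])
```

add column riders_minus_mins = trips['riders'] - trips['mins']:
   zone vehicle  mins  riders  riders_minus_mins
0     F   truck    16       3                -13
1     F     van    35       2                -33
2     F     van    51       4                -47
3     D     suv    55       5                -50
4     D    bike    29       1                -28
5     D   truck    18       4                -14
6     F     suv    27       5                -22
7     D   truck    44       4                -40
8     A     van    46       4                -42
9     F   sedan     7       5                 -2
10    C   sedan    77       6                -71
11    C   sedan    71       5                -66
12    A     van    82       5                -77
13    E     van    60       6                -54
group by zone, min of riders_minus_mins:
zone
A   -77
C   -71
D   -50
E   -54
F   -47
Name: riders_minus_mins, dtype: int64
reset_index():
  zone  riders_minus_mins
0    A                -77
1    C                -71
2    D                -50
3    E                -54
4    F                -47
take 2 rows with largest riders_minus_mins:
  zone  riders_minus_mins
4    F                -47
2    D                -50
Then the value at position 1, column 'riders_minus_mins': -50

-50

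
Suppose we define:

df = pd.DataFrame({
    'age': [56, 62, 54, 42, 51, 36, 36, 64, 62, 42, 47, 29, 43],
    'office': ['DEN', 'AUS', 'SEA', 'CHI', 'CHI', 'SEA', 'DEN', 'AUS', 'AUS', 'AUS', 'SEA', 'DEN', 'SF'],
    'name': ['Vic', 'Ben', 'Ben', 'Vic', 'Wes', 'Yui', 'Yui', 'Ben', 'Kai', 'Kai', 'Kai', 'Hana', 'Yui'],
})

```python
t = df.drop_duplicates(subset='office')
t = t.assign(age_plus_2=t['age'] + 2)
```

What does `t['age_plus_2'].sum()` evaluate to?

267

drop duplicate office (keep=first):
    age office name
0    56    DEN  Vic
1    62    AUS  Ben
2    54    SEA  Ben
3    42    CHI  Vic
12   43     SF  Yui
add column age_plus_2 = t['age'] + 2:
    age office name  age_plus_2
0    56    DEN  Vic          58
1    62    AUS  Ben          64
2    54    SEA  Ben          56
3    42    CHI  Vic          44
12   43     SF  Yui          45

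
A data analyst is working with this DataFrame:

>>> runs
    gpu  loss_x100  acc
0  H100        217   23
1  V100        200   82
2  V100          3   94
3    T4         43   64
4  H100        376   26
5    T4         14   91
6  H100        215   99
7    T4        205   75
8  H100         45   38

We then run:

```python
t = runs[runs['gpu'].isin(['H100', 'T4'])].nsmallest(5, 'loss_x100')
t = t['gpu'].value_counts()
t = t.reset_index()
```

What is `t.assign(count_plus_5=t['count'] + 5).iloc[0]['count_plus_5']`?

8

filter rows where gpu in ['H100', 'T4']:
    gpu  loss_x100  acc
0  H100        217   23
3    T4         43   64
4  H100        376   26
5    T4         14   91
6  H100        215   99
7    T4        205   75
8  H100         45   38
take 5 rows with smallest loss_x100:
    gpu  loss_x100  acc
5    T4         14   91
3    T4         43   64
8  H100         45   38
7    T4        205   75
6  H100        215   99
value_counts of gpu:
gpu
T4      3
H100    2
Name: count, dtype: int64
reset_index():
    gpu  count
0    T4      3
1  H100      2
add column count_plus_5 = t['count'] + 5:
    gpu  count  count_plus_5
0    T4      3             8
1  H100      2             7
Reading off the value at position 0, column 'count_plus_5', we get 8.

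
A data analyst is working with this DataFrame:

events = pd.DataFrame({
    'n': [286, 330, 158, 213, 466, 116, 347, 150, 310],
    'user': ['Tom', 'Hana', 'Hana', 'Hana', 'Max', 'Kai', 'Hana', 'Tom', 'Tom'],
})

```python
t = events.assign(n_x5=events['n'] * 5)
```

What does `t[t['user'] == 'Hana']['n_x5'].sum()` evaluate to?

add column n_x5 = events['n'] * 5:
     n  user  n_x5
0  286   Tom  1430
1  330  Hana  1650
2  158  Hana   790
3  213  Hana  1065
4  466   Max  2330
5  116   Kai   580
6  347  Hana  1735
7  150   Tom   750
8  310   Tom  1550
filter rows where user == 'Hana':
     n  user  n_x5
1  330  Hana  1650
2  158  Hana   790
3  213  Hana  1065
6  347  Hana  1735
Reading off the sum of column 'n_x5', we get 5240.

5240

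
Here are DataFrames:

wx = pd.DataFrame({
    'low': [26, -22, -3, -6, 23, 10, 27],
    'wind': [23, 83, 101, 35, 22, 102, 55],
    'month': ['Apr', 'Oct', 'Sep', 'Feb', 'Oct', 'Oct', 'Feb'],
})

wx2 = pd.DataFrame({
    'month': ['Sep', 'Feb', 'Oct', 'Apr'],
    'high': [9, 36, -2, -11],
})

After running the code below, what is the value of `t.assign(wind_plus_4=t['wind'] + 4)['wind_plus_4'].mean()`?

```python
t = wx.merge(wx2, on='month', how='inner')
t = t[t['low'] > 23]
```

43.0

merge on 'month' (how='inner') → 7 rows:
   low  wind month  high
0   26    23   Apr   -11
1  -22    83   Oct    -2
2   -3   101   Sep     9
3   -6    35   Feb    36
4   23    22   Oct    -2
5   10   102   Oct    -2
6   27    55   Feb    36
filter rows where low > 23:
   low  wind month  high
0   26    23   Apr   -11
6   27    55   Feb    36
add column wind_plus_4 = t['wind'] + 4:
   low  wind month  high  wind_plus_4
0   26    23   Apr   -11           27
6   27    55   Feb    36           59
So mean() = 43.0.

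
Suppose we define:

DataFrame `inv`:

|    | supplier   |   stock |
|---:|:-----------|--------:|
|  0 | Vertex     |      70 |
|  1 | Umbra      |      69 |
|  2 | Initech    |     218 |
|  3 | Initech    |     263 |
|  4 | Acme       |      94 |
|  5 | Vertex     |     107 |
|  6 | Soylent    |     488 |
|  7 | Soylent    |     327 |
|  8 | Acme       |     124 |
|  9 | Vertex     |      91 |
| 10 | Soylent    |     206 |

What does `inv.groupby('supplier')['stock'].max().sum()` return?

1051

group by supplier, max of stock:
supplier
Acme       124
Initech    263
Soylent    488
Umbra       69
Vertex     107
Name: stock, dtype: int64
Reading off the sum of the resulting series, we get 1051.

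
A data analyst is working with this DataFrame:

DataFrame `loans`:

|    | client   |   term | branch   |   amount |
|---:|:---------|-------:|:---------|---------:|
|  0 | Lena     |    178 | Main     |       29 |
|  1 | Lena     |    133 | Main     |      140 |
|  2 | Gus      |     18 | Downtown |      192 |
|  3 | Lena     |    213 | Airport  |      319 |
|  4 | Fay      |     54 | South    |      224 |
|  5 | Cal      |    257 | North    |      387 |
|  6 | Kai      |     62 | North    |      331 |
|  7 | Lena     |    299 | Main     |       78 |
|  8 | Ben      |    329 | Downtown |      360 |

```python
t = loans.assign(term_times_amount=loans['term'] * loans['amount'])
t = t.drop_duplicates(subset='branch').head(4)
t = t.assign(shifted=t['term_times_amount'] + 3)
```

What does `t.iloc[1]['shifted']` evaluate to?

3459

add column term_times_amount = loans['term'] * loans['amount']:
  client  term    branch  amount  term_times_amount
0   Lena   178      Main      29               5162
1   Lena   133      Main     140              18620
2    Gus    18  Downtown     192               3456
3   Lena   213   Airport     319              67947
4    Fay    54     South     224              12096
5    Cal   257     North     387              99459
6    Kai    62     North     331              20522
7   Lena   299      Main      78              23322
8    Ben   329  Downtown     360             118440
drop duplicate branch (keep=first):
  client  term    branch  amount  term_times_amount
0   Lena   178      Main      29               5162
2    Gus    18  Downtown     192               3456
3   Lena   213   Airport     319              67947
4    Fay    54     South     224              12096
5    Cal   257     North     387              99459
take first 4 rows:
  client  term    branch  amount  term_times_amount
0   Lena   178      Main      29               5162
2    Gus    18  Downtown     192               3456
3   Lena   213   Airport     319              67947
4    Fay    54     South     224              12096
add column shifted = t['term_times_amount'] + 3:
  client  term    branch  amount  term_times_amount  shifted
0   Lena   178      Main      29               5162     5165
2    Gus    18  Downtown     192               3456     3459
3   Lena   213   Airport     319              67947    67950
4    Fay    54     South     224              12096    12099
Then the value at position 1, column 'shifted': 3459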